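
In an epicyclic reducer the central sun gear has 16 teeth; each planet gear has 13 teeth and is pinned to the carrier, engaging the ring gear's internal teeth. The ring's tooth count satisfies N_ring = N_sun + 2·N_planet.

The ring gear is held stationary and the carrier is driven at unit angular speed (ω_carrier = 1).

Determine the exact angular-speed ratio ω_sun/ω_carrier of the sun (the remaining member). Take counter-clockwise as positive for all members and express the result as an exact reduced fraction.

29/8

N_ring = 16 + 2·13 = 42
16(ω_s−ω_c) = −42(ω_r−ω_c),  ω_r=0, ω_c=1
ω_s = 1 − (42/16)(0−1) = 29/8
ω_s/ω_c = 29/8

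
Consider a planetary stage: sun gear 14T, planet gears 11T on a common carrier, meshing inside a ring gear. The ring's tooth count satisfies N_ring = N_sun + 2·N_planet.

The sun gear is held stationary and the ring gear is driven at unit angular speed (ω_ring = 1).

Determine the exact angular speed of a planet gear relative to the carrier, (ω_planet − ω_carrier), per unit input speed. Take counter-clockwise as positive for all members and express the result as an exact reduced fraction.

N_ring = 14 + 2·11 = 36
14(ω_s−ω_c) = −36(ω_r−ω_c),  ω_s=0, ω_r=1
14(0−ω_c) = −36(1−ω_c)  ⇒  50ω_c = 36  ⇒  ω_c = 18/25
sun–planet: 14·(0−18/25) = −11·(ω_p−ω_c)  ⇒  ω_p−ω_c = −(14/11)·(-18/25) = 252/275

252/275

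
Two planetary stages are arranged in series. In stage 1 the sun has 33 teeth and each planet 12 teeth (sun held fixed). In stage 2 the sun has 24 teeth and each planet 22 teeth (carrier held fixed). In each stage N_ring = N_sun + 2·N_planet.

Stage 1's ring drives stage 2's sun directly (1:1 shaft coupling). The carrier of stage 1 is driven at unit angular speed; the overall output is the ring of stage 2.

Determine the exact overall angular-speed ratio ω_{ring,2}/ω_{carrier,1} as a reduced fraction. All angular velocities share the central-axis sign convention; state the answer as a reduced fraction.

-180/323

Stage 1: N_ring = 33 + 2·12 = 57
Stage 1: 33(ω_s−ω_c) = −57(ω_r−ω_c),  ω_s=0, ω_c=1
Stage 1: ω_r = 1 − (33/57)(0−1) = 30/19
  ⇒ ω_r¹/ω_c¹ = 30/19
Stage 2: N_ring = 24 + 2·22 = 68
Stage 2: 24(ω_s−ω_c) = −68(ω_r−ω_c),  ω_c=0, ω_s=1
Stage 2: ω_r = 0 − (24/68)(1−0) = -6/17
  ⇒ ω_r²/ω_s² = -6/17
Coupling ω_s² = ω_r¹ ⇒ overall = 30/19 × -6/17 = -180/323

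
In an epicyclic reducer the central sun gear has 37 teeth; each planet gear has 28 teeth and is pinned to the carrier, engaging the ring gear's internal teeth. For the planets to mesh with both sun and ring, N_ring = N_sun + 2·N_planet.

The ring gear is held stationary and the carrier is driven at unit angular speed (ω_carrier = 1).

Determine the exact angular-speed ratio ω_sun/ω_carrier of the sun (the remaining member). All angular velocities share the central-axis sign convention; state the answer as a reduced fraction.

N_ring = 37 + 2·28 = 93
37(ω_s−ω_c) = −93(ω_r−ω_c),  ω_r=0, ω_c=1
ω_s = 1 − (93/37)(0−1) = 130/37
ω_s/ω_c = 130/37

130/37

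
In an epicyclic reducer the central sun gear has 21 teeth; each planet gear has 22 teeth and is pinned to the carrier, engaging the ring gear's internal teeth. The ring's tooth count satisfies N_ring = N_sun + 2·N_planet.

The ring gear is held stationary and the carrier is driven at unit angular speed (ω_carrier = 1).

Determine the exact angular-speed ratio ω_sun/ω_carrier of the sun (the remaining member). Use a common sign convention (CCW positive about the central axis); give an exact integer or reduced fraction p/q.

86/21

N_ring = 21 + 2·22 = 65
21(ω_s−ω_c) = −65(ω_r−ω_c),  ω_r=0, ω_c=1
ω_s = 1 − (65/21)(0−1) = 86/21
ω_s/ω_c = 86/21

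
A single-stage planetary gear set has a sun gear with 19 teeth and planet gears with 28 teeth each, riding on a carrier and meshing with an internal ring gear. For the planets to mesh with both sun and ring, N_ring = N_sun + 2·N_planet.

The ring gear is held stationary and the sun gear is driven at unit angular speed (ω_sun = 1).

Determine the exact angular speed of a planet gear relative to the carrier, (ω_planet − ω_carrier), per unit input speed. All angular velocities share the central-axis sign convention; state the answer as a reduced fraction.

N_ring = 19 + 2·28 = 75
19(ω_s−ω_c) = −75(ω_r−ω_c),  ω_r=0, ω_s=1
19(1−ω_c) = −75(0−ω_c)  ⇒  94ω_c = 19  ⇒  ω_c = 19/94
sun–planet: 19·(1−19/94) = −28·(ω_p−ω_c)  ⇒  ω_p−ω_c = −(19/28)·(75/94) = -1425/2632

-1425/2632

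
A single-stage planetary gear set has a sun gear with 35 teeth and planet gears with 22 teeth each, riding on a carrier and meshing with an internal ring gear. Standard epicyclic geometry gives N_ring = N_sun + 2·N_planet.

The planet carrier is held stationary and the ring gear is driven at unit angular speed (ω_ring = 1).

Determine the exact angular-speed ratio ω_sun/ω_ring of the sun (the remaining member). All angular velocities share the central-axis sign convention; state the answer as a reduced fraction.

N_ring = 35 + 2·22 = 79
35(ω_s−ω_c) = −79(ω_r−ω_c),  ω_c=0, ω_r=1
ω_s = 0 − (79/35)(1−0) = -79/35
ω_s/ω_r = -79/35

-79/35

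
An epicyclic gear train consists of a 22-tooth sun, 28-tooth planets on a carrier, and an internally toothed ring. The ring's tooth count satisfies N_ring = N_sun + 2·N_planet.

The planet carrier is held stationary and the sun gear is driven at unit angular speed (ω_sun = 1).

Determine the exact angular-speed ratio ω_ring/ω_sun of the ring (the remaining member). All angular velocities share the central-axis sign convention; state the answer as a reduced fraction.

-11/39

N_ring = 22 + 2·28 = 78
22(ω_s−ω_c) = −78(ω_r−ω_c),  ω_c=0, ω_s=1
ω_r = 0 − (22/78)(1−0) = -11/39
ω_r/ω_s = -11/39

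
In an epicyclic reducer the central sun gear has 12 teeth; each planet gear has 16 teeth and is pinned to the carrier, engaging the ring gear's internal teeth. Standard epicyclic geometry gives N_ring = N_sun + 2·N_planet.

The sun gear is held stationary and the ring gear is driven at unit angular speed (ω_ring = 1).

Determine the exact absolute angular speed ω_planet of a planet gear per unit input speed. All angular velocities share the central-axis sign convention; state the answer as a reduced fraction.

11/8

N_ring = 12 + 2·16 = 44
12(ω_s−ω_c) = −44(ω_r−ω_c),  ω_s=0, ω_r=1
12(0−ω_c) = −44(1−ω_c)  ⇒  56ω_c = 44  ⇒  ω_c = 11/14
sun–planet: 12·(0−11/14) = −16·(ω_p−ω_c)  ⇒  ω_p−ω_c = −(12/16)·(-11/14) = 33/56
ω_p = 11/14 + 33/56 = 11/8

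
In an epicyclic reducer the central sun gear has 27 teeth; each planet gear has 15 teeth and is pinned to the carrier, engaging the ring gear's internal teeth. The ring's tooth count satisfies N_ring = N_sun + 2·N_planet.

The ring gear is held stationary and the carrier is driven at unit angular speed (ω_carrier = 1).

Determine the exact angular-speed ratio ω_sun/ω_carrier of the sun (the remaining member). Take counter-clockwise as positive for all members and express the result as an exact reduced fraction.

N_ring = 27 + 2·15 = 57
27(ω_s−ω_c) = −57(ω_r−ω_c),  ω_r=0, ω_c=1
ω_s = 1 − (57/27)(0−1) = 28/9
ω_s/ω_c = 28/9

28/9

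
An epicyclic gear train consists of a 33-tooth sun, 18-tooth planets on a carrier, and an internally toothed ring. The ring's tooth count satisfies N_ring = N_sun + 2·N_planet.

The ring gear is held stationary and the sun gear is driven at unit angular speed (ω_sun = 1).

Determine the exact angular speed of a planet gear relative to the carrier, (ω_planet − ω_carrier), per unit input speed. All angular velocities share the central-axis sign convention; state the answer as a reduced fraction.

N_ring = 33 + 2·18 = 69
33(ω_s−ω_c) = −69(ω_r−ω_c),  ω_r=0, ω_s=1
33(1−ω_c) = −69(0−ω_c)  ⇒  102ω_c = 33  ⇒  ω_c = 11/34
sun–planet: 33·(1−11/34) = −18·(ω_p−ω_c)  ⇒  ω_p−ω_c = −(33/18)·(23/34) = -253/204

-253/204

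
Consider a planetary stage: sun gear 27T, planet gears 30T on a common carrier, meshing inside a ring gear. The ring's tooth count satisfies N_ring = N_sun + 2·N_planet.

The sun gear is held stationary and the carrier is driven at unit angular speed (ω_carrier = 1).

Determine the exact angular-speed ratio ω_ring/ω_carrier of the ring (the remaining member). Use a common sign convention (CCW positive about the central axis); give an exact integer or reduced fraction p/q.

N_ring = 27 + 2·30 = 87
27(ω_s−ω_c) = −87(ω_r−ω_c),  ω_s=0, ω_c=1
ω_r = 1 − (27/87)(0−1) = 38/29
ω_r/ω_c = 38/29

38/29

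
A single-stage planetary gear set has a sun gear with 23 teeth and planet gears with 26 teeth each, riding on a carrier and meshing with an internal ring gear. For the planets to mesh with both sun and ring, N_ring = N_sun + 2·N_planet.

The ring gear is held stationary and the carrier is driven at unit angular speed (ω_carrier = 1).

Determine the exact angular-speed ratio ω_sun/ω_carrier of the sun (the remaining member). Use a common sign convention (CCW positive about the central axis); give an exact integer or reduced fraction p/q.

98/23

N_ring = 23 + 2·26 = 75
23(ω_s−ω_c) = −75(ω_r−ω_c),  ω_r=0, ω_c=1
ω_s = 1 − (75/23)(0−1) = 98/23
ω_s/ω_c = 98/23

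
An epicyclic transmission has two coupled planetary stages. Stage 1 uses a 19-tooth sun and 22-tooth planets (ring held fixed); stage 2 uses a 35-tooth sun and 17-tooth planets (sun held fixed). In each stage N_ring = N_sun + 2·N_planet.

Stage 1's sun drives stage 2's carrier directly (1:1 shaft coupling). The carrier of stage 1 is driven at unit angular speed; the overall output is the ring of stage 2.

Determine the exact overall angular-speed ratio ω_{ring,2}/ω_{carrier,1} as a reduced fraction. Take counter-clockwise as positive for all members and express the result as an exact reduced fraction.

Stage 1: N_ring = 19 + 2·22 = 63
Stage 1: 19(ω_s−ω_c) = −63(ω_r−ω_c),  ω_r=0, ω_c=1
Stage 1: ω_s = 1 − (63/19)(0−1) = 82/19
  ⇒ ω_s¹/ω_c¹ = 82/19
Stage 2: N_ring = 35 + 2·17 = 69
Stage 2: 35(ω_s−ω_c) = −69(ω_r−ω_c),  ω_s=0, ω_c=1
Stage 2: ω_r = 1 − (35/69)(0−1) = 104/69
  ⇒ ω_r²/ω_c² = 104/69
Coupling ω_c² = ω_s¹ ⇒ overall = 82/19 × 104/69 = 8528/1311

8528/1311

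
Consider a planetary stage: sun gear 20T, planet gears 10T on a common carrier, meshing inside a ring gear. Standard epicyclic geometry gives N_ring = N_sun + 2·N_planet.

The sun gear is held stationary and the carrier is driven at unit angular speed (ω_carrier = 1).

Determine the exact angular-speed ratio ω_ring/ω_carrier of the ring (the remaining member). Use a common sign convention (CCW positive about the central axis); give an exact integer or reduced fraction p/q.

N_ring = 20 + 2·10 = 40
20(ω_s−ω_c) = −40(ω_r−ω_c),  ω_s=0, ω_c=1
ω_r = 1 − (20/40)(0−1) = 3/2
ω_r/ω_c = 3/2

3/2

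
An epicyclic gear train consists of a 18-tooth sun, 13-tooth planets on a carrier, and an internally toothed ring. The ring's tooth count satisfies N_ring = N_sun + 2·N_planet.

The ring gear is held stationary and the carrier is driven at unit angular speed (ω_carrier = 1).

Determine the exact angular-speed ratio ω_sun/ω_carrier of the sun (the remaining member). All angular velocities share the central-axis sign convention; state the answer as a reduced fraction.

N_ring = 18 + 2·13 = 44
18(ω_s−ω_c) = −44(ω_r−ω_c),  ω_r=0, ω_c=1
ω_s = 1 − (44/18)(0−1) = 31/9
ω_s/ω_c = 31/9

31/9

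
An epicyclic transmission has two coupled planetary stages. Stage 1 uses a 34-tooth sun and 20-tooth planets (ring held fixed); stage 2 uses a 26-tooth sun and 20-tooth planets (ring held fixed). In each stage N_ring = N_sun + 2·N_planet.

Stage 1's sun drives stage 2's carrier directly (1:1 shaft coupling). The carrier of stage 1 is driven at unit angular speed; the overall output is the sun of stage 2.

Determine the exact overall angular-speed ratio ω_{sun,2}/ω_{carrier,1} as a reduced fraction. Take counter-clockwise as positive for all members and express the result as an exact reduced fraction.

2484/221

Stage 1: N_ring = 34 + 2·20 = 74
Stage 1: 34(ω_s−ω_c) = −74(ω_r−ω_c),  ω_r=0, ω_c=1
Stage 1: ω_s = 1 − (74/34)(0−1) = 54/17
  ⇒ ω_s¹/ω_c¹ = 54/17
Stage 2: N_ring = 26 + 2·20 = 66
Stage 2: 26(ω_s−ω_c) = −66(ω_r−ω_c),  ω_r=0, ω_c=1
Stage 2: ω_s = 1 − (66/26)(0−1) = 46/13
  ⇒ ω_s²/ω_c² = 46/13
Coupling ω_c² = ω_s¹ ⇒ overall = 54/17 × 46/13 = 2484/221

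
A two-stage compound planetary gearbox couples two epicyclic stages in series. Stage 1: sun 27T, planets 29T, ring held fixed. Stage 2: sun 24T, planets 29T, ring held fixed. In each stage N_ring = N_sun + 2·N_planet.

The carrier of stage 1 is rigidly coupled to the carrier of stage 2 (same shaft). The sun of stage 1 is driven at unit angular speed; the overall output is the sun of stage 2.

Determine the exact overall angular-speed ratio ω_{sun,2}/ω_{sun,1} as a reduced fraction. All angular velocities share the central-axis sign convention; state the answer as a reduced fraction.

477/448

Stage 1: N_ring = 27 + 2·29 = 85
Stage 1: 27(ω_s−ω_c) = −85(ω_r−ω_c),  ω_r=0, ω_s=1
Stage 1: 27(1−ω_c) = −85(0−ω_c)  ⇒  112ω_c = 27  ⇒  ω_c = 27/112
  ⇒ ω_c¹/ω_s¹ = 27/112
Stage 2: N_ring = 24 + 2·29 = 82
Stage 2: 24(ω_s−ω_c) = −82(ω_r−ω_c),  ω_r=0, ω_c=1
Stage 2: ω_s = 1 − (82/24)(0−1) = 53/12
  ⇒ ω_s²/ω_c² = 53/12
Coupling ω_c² = ω_c¹ ⇒ overall = 27/112 × 53/12 = 477/448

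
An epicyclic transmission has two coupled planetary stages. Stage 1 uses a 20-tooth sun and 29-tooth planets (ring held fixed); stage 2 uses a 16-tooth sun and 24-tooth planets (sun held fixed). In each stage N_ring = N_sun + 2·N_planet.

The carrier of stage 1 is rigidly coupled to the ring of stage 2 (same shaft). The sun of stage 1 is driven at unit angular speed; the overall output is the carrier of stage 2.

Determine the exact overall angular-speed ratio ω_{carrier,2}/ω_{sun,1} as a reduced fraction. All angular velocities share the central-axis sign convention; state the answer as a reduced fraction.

8/49

Stage 1: N_ring = 20 + 2·29 = 78
Stage 1: 20(ω_s−ω_c) = −78(ω_r−ω_c),  ω_r=0, ω_s=1
Stage 1: 20(1−ω_c) = −78(0−ω_c)  ⇒  98ω_c = 20  ⇒  ω_c = 10/49
  ⇒ ω_c¹/ω_s¹ = 10/49
Stage 2: N_ring = 16 + 2·24 = 64
Stage 2: 16(ω_s−ω_c) = −64(ω_r−ω_c),  ω_s=0, ω_r=1
Stage 2: 16(0−ω_c) = −64(1−ω_c)  ⇒  80ω_c = 64  ⇒  ω_c = 4/5
  ⇒ ω_c²/ω_r² = 4/5
Coupling ω_r² = ω_c¹ ⇒ overall = 10/49 × 4/5 = 8/49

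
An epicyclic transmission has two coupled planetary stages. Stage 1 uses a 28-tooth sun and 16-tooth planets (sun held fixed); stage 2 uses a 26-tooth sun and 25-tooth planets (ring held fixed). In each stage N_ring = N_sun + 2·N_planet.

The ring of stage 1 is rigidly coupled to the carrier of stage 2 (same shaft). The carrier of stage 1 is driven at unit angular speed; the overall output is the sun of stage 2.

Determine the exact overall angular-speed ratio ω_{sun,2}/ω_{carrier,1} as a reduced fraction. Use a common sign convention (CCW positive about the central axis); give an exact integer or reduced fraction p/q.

Stage 1: N_ring = 28 + 2·16 = 60
Stage 1: 28(ω_s−ω_c) = −60(ω_r−ω_c),  ω_s=0, ω_c=1
Stage 1: ω_r = 1 − (28/60)(0−1) = 22/15
  ⇒ ω_r¹/ω_c¹ = 22/15
Stage 2: N_ring = 26 + 2·25 = 76
Stage 2: 26(ω_s−ω_c) = −76(ω_r−ω_c),  ω_r=0, ω_c=1
Stage 2: ω_s = 1 − (76/26)(0−1) = 51/13
  ⇒ ω_s²/ω_c² = 51/13
Coupling ω_c² = ω_r¹ ⇒ overall = 22/15 × 51/13 = 374/65

374/65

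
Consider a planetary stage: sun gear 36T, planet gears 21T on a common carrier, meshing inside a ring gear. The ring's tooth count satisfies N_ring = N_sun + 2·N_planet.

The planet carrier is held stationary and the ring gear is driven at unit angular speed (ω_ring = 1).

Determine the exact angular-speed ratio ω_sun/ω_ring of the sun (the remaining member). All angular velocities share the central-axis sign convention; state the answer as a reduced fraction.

N_ring = 36 + 2·21 = 78
36(ω_s−ω_c) = −78(ω_r−ω_c),  ω_c=0, ω_r=1
ω_s = 0 − (78/36)(1−0) = -13/6
ω_s/ω_r = -13/6

-13/6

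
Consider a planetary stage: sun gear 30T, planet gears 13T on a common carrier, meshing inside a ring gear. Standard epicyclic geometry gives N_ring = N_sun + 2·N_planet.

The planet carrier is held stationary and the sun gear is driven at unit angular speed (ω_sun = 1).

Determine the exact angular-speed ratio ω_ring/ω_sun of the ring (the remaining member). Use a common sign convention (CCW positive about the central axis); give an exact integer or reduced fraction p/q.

-15/28

N_ring = 30 + 2·13 = 56
30(ω_s−ω_c) = −56(ω_r−ω_c),  ω_c=0, ω_s=1
ω_r = 0 − (30/56)(1−0) = -15/28
ω_r/ω_s = -15/28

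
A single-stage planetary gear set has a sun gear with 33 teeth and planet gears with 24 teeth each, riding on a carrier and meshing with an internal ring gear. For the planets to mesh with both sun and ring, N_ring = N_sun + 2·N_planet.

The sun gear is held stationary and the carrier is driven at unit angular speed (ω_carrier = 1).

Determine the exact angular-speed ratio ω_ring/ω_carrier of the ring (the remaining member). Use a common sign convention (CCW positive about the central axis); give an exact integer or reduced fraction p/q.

38/27

N_ring = 33 + 2·24 = 81
33(ω_s−ω_c) = −81(ω_r−ω_c),  ω_s=0, ω_c=1
ω_r = 1 − (33/81)(0−1) = 38/27
ω_r/ω_c = 38/27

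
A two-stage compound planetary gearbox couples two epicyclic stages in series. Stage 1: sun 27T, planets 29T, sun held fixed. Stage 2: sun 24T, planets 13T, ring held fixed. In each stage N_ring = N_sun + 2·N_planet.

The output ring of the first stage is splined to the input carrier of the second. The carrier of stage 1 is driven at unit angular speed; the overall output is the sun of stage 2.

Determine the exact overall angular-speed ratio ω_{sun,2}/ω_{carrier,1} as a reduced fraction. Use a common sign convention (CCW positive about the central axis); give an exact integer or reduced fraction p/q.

1036/255

Stage 1: N_ring = 27 + 2·29 = 85
Stage 1: 27(ω_s−ω_c) = −85(ω_r−ω_c),  ω_s=0, ω_c=1
Stage 1: ω_r = 1 − (27/85)(0−1) = 112/85
  ⇒ ω_r¹/ω_c¹ = 112/85
Stage 2: N_ring = 24 + 2·13 = 50
Stage 2: 24(ω_s−ω_c) = −50(ω_r−ω_c),  ω_r=0, ω_c=1
Stage 2: ω_s = 1 − (50/24)(0−1) = 37/12
  ⇒ ω_s²/ω_c² = 37/12
Coupling ω_c² = ω_r¹ ⇒ overall = 112/85 × 37/12 = 1036/255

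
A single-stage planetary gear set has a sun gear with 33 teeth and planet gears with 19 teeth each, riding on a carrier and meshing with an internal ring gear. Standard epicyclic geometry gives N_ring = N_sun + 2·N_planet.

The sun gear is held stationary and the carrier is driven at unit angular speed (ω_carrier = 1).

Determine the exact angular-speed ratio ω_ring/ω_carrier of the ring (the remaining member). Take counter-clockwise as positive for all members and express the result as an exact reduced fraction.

104/71

N_ring = 33 + 2·19 = 71
33(ω_s−ω_c) = −71(ω_r−ω_c),  ω_s=0, ω_c=1
ω_r = 1 − (33/71)(0−1) = 104/71
ω_r/ω_c = 104/71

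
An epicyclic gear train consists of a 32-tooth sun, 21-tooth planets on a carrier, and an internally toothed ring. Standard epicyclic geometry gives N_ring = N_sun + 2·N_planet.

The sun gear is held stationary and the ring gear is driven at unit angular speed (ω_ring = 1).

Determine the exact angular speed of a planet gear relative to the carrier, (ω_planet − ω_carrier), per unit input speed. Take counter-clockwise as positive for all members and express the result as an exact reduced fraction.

N_ring = 32 + 2·21 = 74
32(ω_s−ω_c) = −74(ω_r−ω_c),  ω_s=0, ω_r=1
32(0−ω_c) = −74(1−ω_c)  ⇒  106ω_c = 74  ⇒  ω_c = 37/53
sun–planet: 32·(0−37/53) = −21·(ω_p−ω_c)  ⇒  ω_p−ω_c = −(32/21)·(-37/53) = 1184/1113

1184/1113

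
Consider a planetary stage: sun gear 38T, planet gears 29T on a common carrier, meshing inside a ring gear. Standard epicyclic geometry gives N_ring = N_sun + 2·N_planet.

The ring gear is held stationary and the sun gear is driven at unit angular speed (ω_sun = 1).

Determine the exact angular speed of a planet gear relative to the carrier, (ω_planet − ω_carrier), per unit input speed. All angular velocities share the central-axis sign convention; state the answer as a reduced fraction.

N_ring = 38 + 2·29 = 96
38(ω_s−ω_c) = −96(ω_r−ω_c),  ω_r=0, ω_s=1
38(1−ω_c) = −96(0−ω_c)  ⇒  134ω_c = 38  ⇒  ω_c = 19/67
sun–planet: 38·(1−19/67) = −29·(ω_p−ω_c)  ⇒  ω_p−ω_c = −(38/29)·(48/67) = -1824/1943

-1824/1943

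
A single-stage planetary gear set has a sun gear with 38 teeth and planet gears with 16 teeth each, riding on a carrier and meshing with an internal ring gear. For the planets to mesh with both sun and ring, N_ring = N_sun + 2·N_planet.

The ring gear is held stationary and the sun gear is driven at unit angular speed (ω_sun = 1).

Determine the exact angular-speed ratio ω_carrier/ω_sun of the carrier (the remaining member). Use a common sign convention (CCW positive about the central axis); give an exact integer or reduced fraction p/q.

N_ring = 38 + 2·16 = 70
38(ω_s−ω_c) = −70(ω_r−ω_c),  ω_r=0, ω_s=1
38(1−ω_c) = −70(0−ω_c)  ⇒  108ω_c = 38  ⇒  ω_c = 19/54
ω_c/ω_s = 19/54

19/54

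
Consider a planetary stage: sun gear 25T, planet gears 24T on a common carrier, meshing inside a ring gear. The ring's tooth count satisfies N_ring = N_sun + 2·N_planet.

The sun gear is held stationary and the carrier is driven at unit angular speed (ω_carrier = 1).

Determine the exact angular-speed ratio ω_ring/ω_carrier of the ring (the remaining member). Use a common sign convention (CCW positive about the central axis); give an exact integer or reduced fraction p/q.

98/73

N_ring = 25 + 2·24 = 73
25(ω_s−ω_c) = −73(ω_r−ω_c),  ω_s=0, ω_c=1
ω_r = 1 − (25/73)(0−1) = 98/73
ω_r/ω_c = 98/73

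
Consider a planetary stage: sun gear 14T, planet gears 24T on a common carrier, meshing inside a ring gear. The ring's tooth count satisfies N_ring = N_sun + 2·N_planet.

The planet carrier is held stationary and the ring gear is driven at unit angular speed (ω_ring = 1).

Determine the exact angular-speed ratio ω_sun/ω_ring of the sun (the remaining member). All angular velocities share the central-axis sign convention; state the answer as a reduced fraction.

N_ring = 14 + 2·24 = 62
14(ω_s−ω_c) = −62(ω_r−ω_c),  ω_c=0, ω_r=1
ω_s = 0 − (62/14)(1−0) = -31/7
ω_s/ω_r = -31/7

-31/7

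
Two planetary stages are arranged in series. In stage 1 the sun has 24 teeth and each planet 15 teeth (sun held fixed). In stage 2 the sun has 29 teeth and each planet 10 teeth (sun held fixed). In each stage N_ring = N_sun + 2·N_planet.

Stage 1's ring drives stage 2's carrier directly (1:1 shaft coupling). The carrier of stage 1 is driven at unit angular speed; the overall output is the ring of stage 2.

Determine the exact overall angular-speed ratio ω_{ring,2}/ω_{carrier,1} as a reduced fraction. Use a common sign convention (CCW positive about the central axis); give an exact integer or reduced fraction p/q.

Stage 1: N_ring = 24 + 2·15 = 54
Stage 1: 24(ω_s−ω_c) = −54(ω_r−ω_c),  ω_s=0, ω_c=1
Stage 1: ω_r = 1 − (24/54)(0−1) = 13/9
  ⇒ ω_r¹/ω_c¹ = 13/9
Stage 2: N_ring = 29 + 2·10 = 49
Stage 2: 29(ω_s−ω_c) = −49(ω_r−ω_c),  ω_s=0, ω_c=1
Stage 2: ω_r = 1 − (29/49)(0−1) = 78/49
  ⇒ ω_r²/ω_c² = 78/49
Coupling ω_c² = ω_r¹ ⇒ overall = 13/9 × 78/49 = 338/147

338/147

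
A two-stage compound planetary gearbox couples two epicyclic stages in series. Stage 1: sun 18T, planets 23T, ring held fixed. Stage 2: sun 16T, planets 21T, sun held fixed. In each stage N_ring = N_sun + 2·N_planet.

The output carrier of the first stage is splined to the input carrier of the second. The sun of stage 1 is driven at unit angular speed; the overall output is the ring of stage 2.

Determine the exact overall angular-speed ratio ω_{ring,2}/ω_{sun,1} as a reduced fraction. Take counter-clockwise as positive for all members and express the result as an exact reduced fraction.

Stage 1: N_ring = 18 + 2·23 = 64
Stage 1: 18(ω_s−ω_c) = −64(ω_r−ω_c),  ω_r=0, ω_s=1
Stage 1: 18(1−ω_c) = −64(0−ω_c)  ⇒  82ω_c = 18  ⇒  ω_c = 9/41
  ⇒ ω_c¹/ω_s¹ = 9/41
Stage 2: N_ring = 16 + 2·21 = 58
Stage 2: 16(ω_s−ω_c) = −58(ω_r−ω_c),  ω_s=0, ω_c=1
Stage 2: ω_r = 1 − (16/58)(0−1) = 37/29
  ⇒ ω_r²/ω_c² = 37/29
Coupling ω_c² = ω_c¹ ⇒ overall = 9/41 × 37/29 = 333/1189

333/1189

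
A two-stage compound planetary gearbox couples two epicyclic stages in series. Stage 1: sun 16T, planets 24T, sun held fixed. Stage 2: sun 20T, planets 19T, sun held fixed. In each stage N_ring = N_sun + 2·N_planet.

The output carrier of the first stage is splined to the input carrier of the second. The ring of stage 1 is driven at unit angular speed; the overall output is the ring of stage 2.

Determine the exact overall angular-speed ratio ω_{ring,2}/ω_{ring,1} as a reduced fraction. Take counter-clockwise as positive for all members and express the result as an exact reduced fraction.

156/145

Stage 1: N_ring = 16 + 2·24 = 64
Stage 1: 16(ω_s−ω_c) = −64(ω_r−ω_c),  ω_s=0, ω_r=1
Stage 1: 16(0−ω_c) = −64(1−ω_c)  ⇒  80ω_c = 64  ⇒  ω_c = 4/5
  ⇒ ω_c¹/ω_r¹ = 4/5
Stage 2: N_ring = 20 + 2·19 = 58
Stage 2: 20(ω_s−ω_c) = −58(ω_r−ω_c),  ω_s=0, ω_c=1
Stage 2: ω_r = 1 − (20/58)(0−1) = 39/29
  ⇒ ω_r²/ω_c² = 39/29
Coupling ω_c² = ω_c¹ ⇒ overall = 4/5 × 39/29 = 156/145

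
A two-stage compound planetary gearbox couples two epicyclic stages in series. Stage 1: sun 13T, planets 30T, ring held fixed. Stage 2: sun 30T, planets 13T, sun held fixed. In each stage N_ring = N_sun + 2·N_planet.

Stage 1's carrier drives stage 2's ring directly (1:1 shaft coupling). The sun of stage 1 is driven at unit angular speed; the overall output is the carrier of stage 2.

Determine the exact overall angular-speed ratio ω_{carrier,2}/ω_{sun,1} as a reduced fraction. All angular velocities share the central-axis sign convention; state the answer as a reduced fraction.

Stage 1: N_ring = 13 + 2·30 = 73
Stage 1: 13(ω_s−ω_c) = −73(ω_r−ω_c),  ω_r=0, ω_s=1
Stage 1: 13(1−ω_c) = −73(0−ω_c)  ⇒  86ω_c = 13  ⇒  ω_c = 13/86
  ⇒ ω_c¹/ω_s¹ = 13/86
Stage 2: N_ring = 30 + 2·13 = 56
Stage 2: 30(ω_s−ω_c) = −56(ω_r−ω_c),  ω_s=0, ω_r=1
Stage 2: 30(0−ω_c) = −56(1−ω_c)  ⇒  86ω_c = 56  ⇒  ω_c = 28/43
  ⇒ ω_c²/ω_r² = 28/43
Coupling ω_r² = ω_c¹ ⇒ overall = 13/86 × 28/43 = 182/1849

182/1849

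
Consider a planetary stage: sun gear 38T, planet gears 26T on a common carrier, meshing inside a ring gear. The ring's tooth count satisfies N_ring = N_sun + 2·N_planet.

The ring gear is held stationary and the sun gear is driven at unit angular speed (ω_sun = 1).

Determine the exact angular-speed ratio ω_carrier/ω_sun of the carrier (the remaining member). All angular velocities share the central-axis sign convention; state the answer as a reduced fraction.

19/64

N_ring = 38 + 2·26 = 90
38(ω_s−ω_c) = −90(ω_r−ω_c),  ω_r=0, ω_s=1
38(1−ω_c) = −90(0−ω_c)  ⇒  128ω_c = 38  ⇒  ω_c = 19/64
ω_c/ω_s = 19/64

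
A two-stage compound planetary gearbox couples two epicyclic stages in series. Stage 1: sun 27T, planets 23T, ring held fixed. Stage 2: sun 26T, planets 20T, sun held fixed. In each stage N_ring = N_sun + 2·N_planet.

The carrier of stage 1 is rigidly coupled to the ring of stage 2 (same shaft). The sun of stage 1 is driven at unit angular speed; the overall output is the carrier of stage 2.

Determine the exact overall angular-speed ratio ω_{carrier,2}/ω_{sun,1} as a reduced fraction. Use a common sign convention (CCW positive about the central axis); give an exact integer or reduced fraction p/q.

Stage 1: N_ring = 27 + 2·23 = 73
Stage 1: 27(ω_s−ω_c) = −73(ω_r−ω_c),  ω_r=0, ω_s=1
Stage 1: 27(1−ω_c) = −73(0−ω_c)  ⇒  100ω_c = 27  ⇒  ω_c = 27/100
  ⇒ ω_c¹/ω_s¹ = 27/100
Stage 2: N_ring = 26 + 2·20 = 66
Stage 2: 26(ω_s−ω_c) = −66(ω_r−ω_c),  ω_s=0, ω_r=1
Stage 2: 26(0−ω_c) = −66(1−ω_c)  ⇒  92ω_c = 66  ⇒  ω_c = 33/46
  ⇒ ω_c²/ω_r² = 33/46
Coupling ω_r² = ω_c¹ ⇒ overall = 27/100 × 33/46 = 891/4600

891/4600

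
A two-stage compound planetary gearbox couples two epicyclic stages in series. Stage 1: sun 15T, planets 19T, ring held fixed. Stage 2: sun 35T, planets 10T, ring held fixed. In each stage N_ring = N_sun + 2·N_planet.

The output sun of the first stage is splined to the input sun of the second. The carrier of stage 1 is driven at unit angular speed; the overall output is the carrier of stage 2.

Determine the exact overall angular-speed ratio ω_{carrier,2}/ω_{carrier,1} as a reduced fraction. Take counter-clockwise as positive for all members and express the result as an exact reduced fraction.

238/135

Stage 1: N_ring = 15 + 2·19 = 53
Stage 1: 15(ω_s−ω_c) = −53(ω_r−ω_c),  ω_r=0, ω_c=1
Stage 1: ω_s = 1 − (53/15)(0−1) = 68/15
  ⇒ ω_s¹/ω_c¹ = 68/15
Stage 2: N_ring = 35 + 2·10 = 55
Stage 2: 35(ω_s−ω_c) = −55(ω_r−ω_c),  ω_r=0, ω_s=1
Stage 2: 35(1−ω_c) = −55(0−ω_c)  ⇒  90ω_c = 35  ⇒  ω_c = 7/18
  ⇒ ω_c²/ω_s² = 7/18
Coupling ω_s² = ω_s¹ ⇒ overall = 68/15 × 7/18 = 238/135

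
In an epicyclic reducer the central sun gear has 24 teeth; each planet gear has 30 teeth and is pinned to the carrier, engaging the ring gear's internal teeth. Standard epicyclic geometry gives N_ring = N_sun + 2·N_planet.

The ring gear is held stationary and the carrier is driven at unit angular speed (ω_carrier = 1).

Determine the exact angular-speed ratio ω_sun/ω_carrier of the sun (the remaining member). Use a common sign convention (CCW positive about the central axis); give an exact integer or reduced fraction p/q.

N_ring = 24 + 2·30 = 84
24(ω_s−ω_c) = −84(ω_r−ω_c),  ω_r=0, ω_c=1
ω_s = 1 − (84/24)(0−1) = 9/2
ω_s/ω_c = 9/2

9/2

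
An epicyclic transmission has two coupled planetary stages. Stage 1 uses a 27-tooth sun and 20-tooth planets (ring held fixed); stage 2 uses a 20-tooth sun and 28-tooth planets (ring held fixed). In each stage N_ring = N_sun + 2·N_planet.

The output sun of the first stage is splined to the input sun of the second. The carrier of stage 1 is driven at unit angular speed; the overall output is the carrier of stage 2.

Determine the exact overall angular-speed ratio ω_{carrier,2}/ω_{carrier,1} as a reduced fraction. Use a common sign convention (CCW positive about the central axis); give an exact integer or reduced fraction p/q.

235/324

Stage 1: N_ring = 27 + 2·20 = 67
Stage 1: 27(ω_s−ω_c) = −67(ω_r−ω_c),  ω_r=0, ω_c=1
Stage 1: ω_s = 1 − (67/27)(0−1) = 94/27
  ⇒ ω_s¹/ω_c¹ = 94/27
Stage 2: N_ring = 20 + 2·28 = 76
Stage 2: 20(ω_s−ω_c) = −76(ω_r−ω_c),  ω_r=0, ω_s=1
Stage 2: 20(1−ω_c) = −76(0−ω_c)  ⇒  96ω_c = 20  ⇒  ω_c = 5/24
  ⇒ ω_c²/ω_s² = 5/24
Coupling ω_s² = ω_s¹ ⇒ overall = 94/27 × 5/24 = 235/324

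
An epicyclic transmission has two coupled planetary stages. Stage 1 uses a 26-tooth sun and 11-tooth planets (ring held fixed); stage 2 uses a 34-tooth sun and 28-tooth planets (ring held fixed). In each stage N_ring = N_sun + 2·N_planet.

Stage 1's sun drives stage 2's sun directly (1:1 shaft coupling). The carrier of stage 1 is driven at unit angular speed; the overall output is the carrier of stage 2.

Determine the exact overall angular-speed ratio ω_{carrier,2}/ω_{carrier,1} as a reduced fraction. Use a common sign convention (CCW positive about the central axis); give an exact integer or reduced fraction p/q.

Stage 1: N_ring = 26 + 2·11 = 48
Stage 1: 26(ω_s−ω_c) = −48(ω_r−ω_c),  ω_r=0, ω_c=1
Stage 1: ω_s = 1 − (48/26)(0−1) = 37/13
  ⇒ ω_s¹/ω_c¹ = 37/13
Stage 2: N_ring = 34 + 2·28 = 90
Stage 2: 34(ω_s−ω_c) = −90(ω_r−ω_c),  ω_r=0, ω_s=1
Stage 2: 34(1−ω_c) = −90(0−ω_c)  ⇒  124ω_c = 34  ⇒  ω_c = 17/62
  ⇒ ω_c²/ω_s² = 17/62
Coupling ω_s² = ω_s¹ ⇒ overall = 37/13 × 17/62 = 629/806

629/806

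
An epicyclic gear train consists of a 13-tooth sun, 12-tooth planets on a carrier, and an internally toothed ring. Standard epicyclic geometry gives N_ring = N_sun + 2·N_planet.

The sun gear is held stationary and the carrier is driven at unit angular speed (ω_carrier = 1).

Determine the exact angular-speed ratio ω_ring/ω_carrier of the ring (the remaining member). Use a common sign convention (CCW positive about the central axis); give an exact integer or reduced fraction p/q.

N_ring = 13 + 2·12 = 37
13(ω_s−ω_c) = −37(ω_r−ω_c),  ω_s=0, ω_c=1
ω_r = 1 − (13/37)(0−1) = 50/37
ω_r/ω_c = 50/37

50/37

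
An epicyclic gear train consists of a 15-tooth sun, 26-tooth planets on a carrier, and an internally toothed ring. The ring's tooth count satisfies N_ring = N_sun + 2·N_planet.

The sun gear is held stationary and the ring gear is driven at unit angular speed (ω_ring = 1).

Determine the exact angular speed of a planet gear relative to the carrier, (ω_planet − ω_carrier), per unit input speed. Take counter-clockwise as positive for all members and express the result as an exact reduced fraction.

1005/2132

N_ring = 15 + 2·26 = 67
15(ω_s−ω_c) = −67(ω_r−ω_c),  ω_s=0, ω_r=1
15(0−ω_c) = −67(1−ω_c)  ⇒  82ω_c = 67  ⇒  ω_c = 67/82
sun–planet: 15·(0−67/82) = −26·(ω_p−ω_c)  ⇒  ω_p−ω_c = −(15/26)·(-67/82) = 1005/2132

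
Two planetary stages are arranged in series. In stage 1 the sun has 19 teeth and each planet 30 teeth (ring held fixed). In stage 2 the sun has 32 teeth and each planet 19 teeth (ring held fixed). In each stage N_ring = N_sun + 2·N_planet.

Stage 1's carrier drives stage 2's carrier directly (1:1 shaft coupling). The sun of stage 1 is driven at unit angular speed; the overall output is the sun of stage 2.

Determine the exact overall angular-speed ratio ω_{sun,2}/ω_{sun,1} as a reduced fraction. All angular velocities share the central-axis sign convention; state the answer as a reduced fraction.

969/1568

Stage 1: N_ring = 19 + 2·30 = 79
Stage 1: 19(ω_s−ω_c) = −79(ω_r−ω_c),  ω_r=0, ω_s=1
Stage 1: 19(1−ω_c) = −79(0−ω_c)  ⇒  98ω_c = 19  ⇒  ω_c = 19/98
  ⇒ ω_c¹/ω_s¹ = 19/98
Stage 2: N_ring = 32 + 2·19 = 70
Stage 2: 32(ω_s−ω_c) = −70(ω_r−ω_c),  ω_r=0, ω_c=1
Stage 2: ω_s = 1 − (70/32)(0−1) = 51/16
  ⇒ ω_s²/ω_c² = 51/16
Coupling ω_c² = ω_c¹ ⇒ overall = 19/98 × 51/16 = 969/1568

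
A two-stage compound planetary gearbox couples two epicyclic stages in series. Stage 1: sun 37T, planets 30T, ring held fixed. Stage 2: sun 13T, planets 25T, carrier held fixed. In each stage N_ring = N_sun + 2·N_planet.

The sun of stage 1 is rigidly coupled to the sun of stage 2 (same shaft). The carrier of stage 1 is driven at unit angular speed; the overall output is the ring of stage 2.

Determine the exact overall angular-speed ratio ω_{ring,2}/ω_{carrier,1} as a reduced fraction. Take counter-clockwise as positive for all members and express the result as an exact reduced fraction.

Stage 1: N_ring = 37 + 2·30 = 97
Stage 1: 37(ω_s−ω_c) = −97(ω_r−ω_c),  ω_r=0, ω_c=1
Stage 1: ω_s = 1 − (97/37)(0−1) = 134/37
  ⇒ ω_s¹/ω_c¹ = 134/37
Stage 2: N_ring = 13 + 2·25 = 63
Stage 2: 13(ω_s−ω_c) = −63(ω_r−ω_c),  ω_c=0, ω_s=1
Stage 2: ω_r = 0 − (13/63)(1−0) = -13/63
  ⇒ ω_r²/ω_s² = -13/63
Coupling ω_s² = ω_s¹ ⇒ overall = 134/37 × -13/63 = -1742/2331

-1742/2331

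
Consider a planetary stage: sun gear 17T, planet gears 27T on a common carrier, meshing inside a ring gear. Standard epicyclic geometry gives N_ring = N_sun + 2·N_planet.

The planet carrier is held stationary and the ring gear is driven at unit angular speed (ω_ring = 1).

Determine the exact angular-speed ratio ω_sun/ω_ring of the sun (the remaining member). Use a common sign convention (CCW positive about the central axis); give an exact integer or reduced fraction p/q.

N_ring = 17 + 2·27 = 71
17(ω_s−ω_c) = −71(ω_r−ω_c),  ω_c=0, ω_r=1
ω_s = 0 − (71/17)(1−0) = -71/17
ω_s/ω_r = -71/17

-71/17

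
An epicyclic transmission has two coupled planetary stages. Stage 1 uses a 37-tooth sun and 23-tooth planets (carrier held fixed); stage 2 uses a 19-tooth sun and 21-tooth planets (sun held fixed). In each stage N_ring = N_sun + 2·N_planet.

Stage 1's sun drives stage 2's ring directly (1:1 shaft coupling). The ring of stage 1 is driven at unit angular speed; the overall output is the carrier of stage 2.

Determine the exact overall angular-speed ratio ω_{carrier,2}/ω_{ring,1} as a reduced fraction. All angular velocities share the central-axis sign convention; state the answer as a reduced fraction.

Stage 1: N_ring = 37 + 2·23 = 83
Stage 1: 37(ω_s−ω_c) = −83(ω_r−ω_c),  ω_c=0, ω_r=1
Stage 1: ω_s = 0 − (83/37)(1−0) = -83/37
  ⇒ ω_s¹/ω_r¹ = -83/37
Stage 2: N_ring = 19 + 2·21 = 61
Stage 2: 19(ω_s−ω_c) = −61(ω_r−ω_c),  ω_s=0, ω_r=1
Stage 2: 19(0−ω_c) = −61(1−ω_c)  ⇒  80ω_c = 61  ⇒  ω_c = 61/80
  ⇒ ω_c²/ω_r² = 61/80
Coupling ω_r² = ω_s¹ ⇒ overall = -83/37 × 61/80 = -5063/2960

-5063/2960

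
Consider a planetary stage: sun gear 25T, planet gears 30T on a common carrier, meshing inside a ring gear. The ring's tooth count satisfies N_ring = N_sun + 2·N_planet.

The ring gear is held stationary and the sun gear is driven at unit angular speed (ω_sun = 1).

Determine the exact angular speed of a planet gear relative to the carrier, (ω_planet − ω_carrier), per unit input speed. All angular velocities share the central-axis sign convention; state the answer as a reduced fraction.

-85/132

N_ring = 25 + 2·30 = 85
25(ω_s−ω_c) = −85(ω_r−ω_c),  ω_r=0, ω_s=1
25(1−ω_c) = −85(0−ω_c)  ⇒  110ω_c = 25  ⇒  ω_c = 5/22
sun–planet: 25·(1−5/22) = −30·(ω_p−ω_c)  ⇒  ω_p−ω_c = −(25/30)·(17/22) = -85/132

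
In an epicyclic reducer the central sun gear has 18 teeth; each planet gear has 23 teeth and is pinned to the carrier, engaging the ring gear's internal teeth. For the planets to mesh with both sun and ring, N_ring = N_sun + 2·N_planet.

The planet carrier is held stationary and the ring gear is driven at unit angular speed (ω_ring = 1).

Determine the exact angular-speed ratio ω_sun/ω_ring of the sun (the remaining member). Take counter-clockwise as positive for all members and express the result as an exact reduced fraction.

-32/9

N_ring = 18 + 2·23 = 64
18(ω_s−ω_c) = −64(ω_r−ω_c),  ω_c=0, ω_r=1
ω_s = 0 − (64/18)(1−0) = -32/9
ω_s/ω_r = -32/9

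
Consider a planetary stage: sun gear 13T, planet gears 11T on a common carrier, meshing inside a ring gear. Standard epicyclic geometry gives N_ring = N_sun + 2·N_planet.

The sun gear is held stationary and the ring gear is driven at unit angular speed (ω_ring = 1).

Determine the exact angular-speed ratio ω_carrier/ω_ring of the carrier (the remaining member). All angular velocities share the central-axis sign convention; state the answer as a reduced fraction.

N_ring = 13 + 2·11 = 35
13(ω_s−ω_c) = −35(ω_r−ω_c),  ω_s=0, ω_r=1
13(0−ω_c) = −35(1−ω_c)  ⇒  48ω_c = 35  ⇒  ω_c = 35/48
ω_c/ω_r = 35/48

35/48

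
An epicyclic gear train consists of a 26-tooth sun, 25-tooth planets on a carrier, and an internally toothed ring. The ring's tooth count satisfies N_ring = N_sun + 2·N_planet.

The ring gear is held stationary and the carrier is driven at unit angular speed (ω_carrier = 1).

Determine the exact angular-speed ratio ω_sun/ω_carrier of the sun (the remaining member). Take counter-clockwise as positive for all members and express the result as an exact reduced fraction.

N_ring = 26 + 2·25 = 76
26(ω_s−ω_c) = −76(ω_r−ω_c),  ω_r=0, ω_c=1
ω_s = 1 − (76/26)(0−1) = 51/13
ω_s/ω_c = 51/13

51/13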